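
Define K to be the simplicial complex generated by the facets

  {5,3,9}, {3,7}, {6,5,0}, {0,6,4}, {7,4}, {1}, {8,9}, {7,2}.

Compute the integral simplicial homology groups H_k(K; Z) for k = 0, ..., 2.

H_0 ≅ Z^2,  H_1 ≅ Z,  H_2 = 0.

Fix the vertex order 0 < 1 < 2 < 3 < 4 < 5 < 6 < 7 < 8 < 9 and write every simplex with vertices in increasing order. Then dim K = 2 and the simplices of K are:

  0-simplices (10): [0], [1], [2], [3], [4], [5], [6], [7], [8], [9]
  1-simplices (12): [0,4], [0,5], [0,6], [2,7], [3,5], [3,7], [3,9], [4,6], [4,7], [5,6], [5,9], [8,9]
  2-simplices (3): [0,4,6], [0,5,6], [3,5,9]

giving chain groups C_0 ≅ Z^10, C_1 ≅ Z^12, C_2 ≅ Z^3.

Boundary ∂_1: C_1 → C_0 is given by ∂[p,q] = [q] − [p]. For instance
  ∂[0,6] = [6] − [0].
The resulting 10×12 matrix has rank 8, and its Smith normal form has invariant factors (1,1,1,1,1,1,1,1).

Boundary ∂_2: C_2 → C_1 acts by ∂[p,q,r] = [q,r] − [p,r] + [p,q]. For instance
  ∂[0,4,6] = [4,6] − [0,6] + [0,4],
  ∂[3,5,9] = [5,9] − [3,9] + [3,5].
As a 12×3 matrix over Z this has rank 3, with invariant factors (1,1,1).

Now H_k = ker ∂_k / im ∂_{k+1}, so:

  H_0: rank C_0 − rank ∂_1 = 10 − 8 = 2, and the invariant factors of ∂_1 are all 1, so H_0 ≅ Z^2.
  H_1: rank ker ∂_1 − rank ∂_2 = (12 − 8) − 3 = 1, and the invariant factors of ∂_2 are all 1, so H_1 ≅ Z.
  H_2: rank ker ∂_2 − rank ∂_3 = (3 − 3) − 0 = 0, and there is no ∂_3, so H_2 ≅ 0.

As a check, the Euler characteristic is 10 − 12 + 3 = 1, which agrees with 2 − 1 + 0 = 1.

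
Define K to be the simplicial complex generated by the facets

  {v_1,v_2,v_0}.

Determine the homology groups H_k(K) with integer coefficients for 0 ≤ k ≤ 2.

H_0 = Z,  H_1 = 0,  H_2 = 0.

Fix the vertex order v_0 < v_1 < v_2 and write every simplex with vertices in increasing order. Then dim K = 2 and the simplices of K are:

  0-simplices (3): [v_0], [v_1], [v_2]
  1-simplices (3): [v_0,v_1], [v_0,v_2], [v_1,v_2]
  2-simplices (1): [v_0,v_1,v_2]

giving chain groups C_0 ≅ Z^3, C_1 ≅ Z^3, C_2 ≅ Z^1.

Boundary ∂_1: C_1 → C_0 sends each edge [p,q] (with p < q) to q − p.
The resulting 3×3 matrix has rank 2, and its Smith normal form has invariant factors (1,1).

The boundary map ∂_2: C_2 → C_1 acts by ∂[p,q,r] = [q,r] − [p,r] + [p,q]. For instance
  ∂[v_0,v_1,v_2] = [v_1,v_2] − [v_0,v_2] + [v_0,v_1].
The 3×1 boundary matrix has rank 1 and Smith normal form diag(1).

Computing H_k = (kernel of ∂_k) / (image of ∂_{k+1}):

  H_0: rank C_0 − rank ∂_1 = 3 − 2 = 1, and the invariant factors of ∂_1 are all 1, so H_0 = Z.
  H_1: rank ker ∂_1 − rank ∂_2 = (3 − 2) − 1 = 0, and the invariant factors of ∂_2 are all 1, so H_1 = 0.
  H_2: rank ker ∂_2 − rank ∂_3 = (1 − 1) − 0 = 0, and there is no ∂_3, so H_2 = 0.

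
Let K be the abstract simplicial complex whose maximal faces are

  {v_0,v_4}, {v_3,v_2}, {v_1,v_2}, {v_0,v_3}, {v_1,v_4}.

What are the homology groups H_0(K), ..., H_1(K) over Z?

H_0 ≅ Z,  H_1 ≅ Z.

Fix the vertex order v_0 < v_1 < v_2 < v_3 < v_4 and write every simplex with vertices in increasing order. Then dim K = 1 and the simplices of K are:

  0-simplices (5): [v_0], [v_1], [v_2], [v_3], [v_4]
  1-simplices (5): [v_0,v_3], [v_0,v_4], [v_1,v_2], [v_1,v_4], [v_2,v_3]

Hence C_0 ≅ Z^5, C_1 ≅ Z^5.

∂_1: C_1 → C_0 sends each edge [p,q] (with p < q) to q − p.
This gives a 5×5 integer matrix of rank 4; reducing to Smith normal form yields diagonal entries (1,1,1,1).

From H_k ≅ ker(∂_k) / im(∂_{k+1}) we obtain:

  H_0: rank C_0 − rank ∂_1 = 5 − 4 = 1, and the invariant factors of ∂_1 are all 1, so H_0 ≅ Z.
  H_1: rank ker ∂_1 − rank ∂_2 = (5 − 4) − 0 = 1, and there is no ∂_2, so H_1 ≅ Z.

As a check, the Euler characteristic is 5 − 5 = 0, which agrees with 1 − 1 = 0.
(K is a triangulation of the circle S^1.)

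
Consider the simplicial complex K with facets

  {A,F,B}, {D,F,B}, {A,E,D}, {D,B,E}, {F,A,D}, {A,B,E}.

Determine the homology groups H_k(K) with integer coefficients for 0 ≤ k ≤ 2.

Order the vertices as A < B < D < E < F. Listing each simplex with vertices in this order, K has dimension 2 with simplices:

  0-simplices (5): A, B, D, E, F
  1-simplices (9): AB, AD, AE, AF, BD, BE, BF, DE, DF
  2-simplices (6): ABE, ABF, ADE, ADF, BDE, BDF

Hence C_0 ≅ Z^5, C_1 ≅ Z^9, C_2 ≅ Z^6.

∂_1: C_1 → C_0 sends each edge [p,q] (with p < q) to q − p.
As a 5×9 matrix over Z this has rank 4, with invariant factors (1,1,1,1).

The boundary map ∂_2: C_2 → C_1 sends each 2-simplex [p,q,r] to [q,r] − [p,r] + [p,q]. For instance
  ∂ABF = BF − AF + AB,
  ∂ADF = DF − AF + AD.
The resulting 9×6 matrix has rank 5, and its Smith normal form has invariant factors (1,1,1,1,1).

Now H_k = ker ∂_k / im ∂_{k+1}, so:

  H_0: rank C_0 − rank ∂_1 = 5 − 4 = 1, and the invariant factors of ∂_1 are all 1, so H_0 = Z.
  H_1: rank ker ∂_1 − rank ∂_2 = (9 − 4) − 5 = 0, and the invariant factors of ∂_2 are all 1, so H_1 = 0.
  H_2: rank ker ∂_2 − rank ∂_3 = (6 − 5) − 0 = 1, and there is no ∂_3, so H_2 = Z.

H_0 = Z,  H_1 = 0,  H_2 = Z.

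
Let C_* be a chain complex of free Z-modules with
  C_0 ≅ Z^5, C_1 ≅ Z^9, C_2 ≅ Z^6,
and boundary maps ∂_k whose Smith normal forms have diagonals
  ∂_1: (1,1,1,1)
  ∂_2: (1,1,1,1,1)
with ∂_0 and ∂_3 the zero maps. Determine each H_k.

H_0: b_0 = 5 − 0 − 4 = 1; torsion from ∂_1 factors > 1: none. So H_0 = Z.
H_1: b_1 = 9 − 4 − 5 = 0; torsion from ∂_2 factors > 1: none. So H_1 = 0.
H_2: b_2 = 6 − 5 − 0 = 1; torsion from ∂_3 factors > 1: none. So H_2 = Z.

H_0 = Z,  H_1 = 0,  H_2 = Z.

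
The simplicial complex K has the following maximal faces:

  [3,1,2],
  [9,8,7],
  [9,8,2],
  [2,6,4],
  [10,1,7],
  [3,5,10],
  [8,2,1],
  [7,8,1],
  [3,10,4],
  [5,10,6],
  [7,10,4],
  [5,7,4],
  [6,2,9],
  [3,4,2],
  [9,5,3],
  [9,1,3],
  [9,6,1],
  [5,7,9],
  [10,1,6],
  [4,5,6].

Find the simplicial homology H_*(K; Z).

H_0 = Z,  H_1 = Z ⊕ Z/2Z,  H_2 = 0.

We work with the vertex ordering 1 < 2 < 3 < 4 < 5 < 6 < 7 < 8 < 9 < 10. The simplices of K, each written with vertices in increasing order, are:

  0-simplices (10): [1], [2], [3], [4], [5], [6], [7], [8], [9], [10]
  1-simplices (30): (30 of them)
  2-simplices (20): (20 of them)

Hence C_0 ≅ Z^10, C_1 ≅ Z^30, C_2 ≅ Z^20.

Boundary ∂_1: C_1 → C_0 is given by ∂[p,q] = [q] − [p].
The 10×30 boundary matrix has rank 9 and Smith normal form diag(1,1,1,1,1,1,1,1,1).

Boundary ∂_2: C_2 → C_1 maps a triangle to the signed sum of its edges. For instance
  ∂[4,5,6] = [5,6] − [4,6] + [4,5],
  ∂[5,7,9] = [7,9] − [5,9] + [5,7].
As a 30×20 matrix over Z this has rank 20, with invariant factors (1,1,1,1,1,1,1,1,1,1,1,1,1,1,1,1,1,1,1,2).

Reading off H_k = ker ∂_k / im ∂_{k+1}:

  H_0: rank C_0 − rank ∂_1 = 10 − 9 = 1, and the invariant factors of ∂_1 are all 1, so H_0 = Z.
  H_1: rank ker ∂_1 − rank ∂_2 = (30 − 9) − 20 = 1, and ∂_2 has invariant factor 2 > 1, so H_1 = Z ⊕ Z/2Z.
  H_2: rank ker ∂_2 − rank ∂_3 = (20 − 20) − 0 = 0, and there is no ∂_3, so H_2 = 0.

As a check, the Euler characteristic is 10 − 30 + 20 = 0, which agrees with 1 − 1 + 0 = 0.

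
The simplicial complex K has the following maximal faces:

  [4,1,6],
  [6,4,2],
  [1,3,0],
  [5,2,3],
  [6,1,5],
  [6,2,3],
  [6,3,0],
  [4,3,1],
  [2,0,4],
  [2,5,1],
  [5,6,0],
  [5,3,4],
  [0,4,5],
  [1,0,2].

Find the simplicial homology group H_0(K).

K has 7 vertices, 21 edges, 14 triangles.
rank ∂_0 = 0, rank ∂_1 = 6 ⇒ b_0 = 7 − 0 − 6 = 1; all invariant factors of ∂_1 are 1 so no torsion. So H_0 ≅ Z.

H_0 ≅ Z.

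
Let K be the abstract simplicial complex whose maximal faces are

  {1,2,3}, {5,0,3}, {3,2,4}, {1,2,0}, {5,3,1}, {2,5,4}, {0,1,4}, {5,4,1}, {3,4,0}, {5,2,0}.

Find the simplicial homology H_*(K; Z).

Fix the vertex order 0 < 1 < 2 < 3 < 4 < 5 and write every simplex with vertices in increasing order. Then dim K = 2 and the simplices of K are:

  0-simplices (6): [0], [1], [2], [3], [4], [5]
  1-simplices (15): [0,1], [0,2], [0,3], [0,4], [0,5], [1,2], [1,3], [1,4], [1,5], [2,3], [2,4], [2,5], [3,4], [3,5], [4,5]
  2-simplices (10): [0,1,2], [0,1,4], [0,2,5], [0,3,4], [0,3,5], [1,2,3], [1,3,5], [1,4,5], [2,3,4], [2,4,5]

Hence C_0 ≅ Z^6, C_1 ≅ Z^15, C_2 ≅ Z^10.

The boundary map ∂_1: C_1 → C_0 is given by ∂[p,q] = [q] − [p]. For instance
  ∂[3,4] = [4] − [3].
As a 6×15 matrix over Z this has rank 5, with invariant factors (1,1,1,1,1).

The boundary map ∂_2: C_2 → C_1 maps a triangle to the signed sum of its edges. For instance
  ∂[2,4,5] = [4,5] − [2,5] + [2,4],
  ∂[0,2,5] = [2,5] − [0,5] + [0,2].
The 15×10 boundary matrix has rank 10 and Smith normal form diag(1,1,1,1,1,1,1,1,1,2).

Now H_k = ker ∂_k / im ∂_{k+1}, so:

  H_0: rank C_0 − rank ∂_1 = 6 − 5 = 1, and the invariant factors of ∂_1 are all 1, so H_0 = Z.
  H_1: rank ker ∂_1 − rank ∂_2 = (15 − 5) − 10 = 0, and ∂_2 has invariant factor 2 > 1, so H_1 = Z/2Z.
  H_2: rank ker ∂_2 − rank ∂_3 = (10 − 10) − 0 = 0, and there is no ∂_3, so H_2 = 0.

(K is a triangulation of the real projective plane RP^2.)

H_0 ≅ Z,  H_1 ≅ Z/2Z,  H_2 = 0.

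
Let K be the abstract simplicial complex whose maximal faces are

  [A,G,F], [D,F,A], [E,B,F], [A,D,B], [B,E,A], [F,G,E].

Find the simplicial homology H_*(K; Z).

H_0 = Z,  H_1 = Z,  H_2 = 0.

K has 6 vertices, 12 edges, 6 triangles.
rank ∂_0 = 0, rank ∂_1 = 5 ⇒ b_0 = 6 − 0 − 5 = 1; all invariant factors of ∂_1 are 1 so no torsion. So H_0 = Z.
rank ∂_1 = 5, rank ∂_2 = 6 ⇒ b_1 = 12 − 5 − 6 = 1; all invariant factors of ∂_2 are 1 so no torsion. So H_1 = Z.
rank ∂_2 = 6, rank ∂_3 = 0 ⇒ b_2 = 6 − 6 − 0 = 0. So H_2 = 0.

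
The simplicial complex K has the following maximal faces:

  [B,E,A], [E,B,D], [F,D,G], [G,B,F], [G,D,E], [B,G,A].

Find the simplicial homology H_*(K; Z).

H_0 ≅ Z,  H_1 ≅ Z,  H_2 = 0.

Fix the vertex order A < B < D < E < F < G and write every simplex with vertices in increasing order. Then dim K = 2 and the simplices of K are:

  0-simplices (6): A, B, D, E, F, G
  1-simplices (12): AB, AE, AG, BD, BE, BF, BG, DE, DF, DG, EG, FG
  2-simplices (6): ABE, ABG, BDE, BFG, DEG, DFG

so the chain groups are C_0 ≅ Z^6, C_1 ≅ Z^12, C_2 ≅ Z^6.

The boundary map ∂_1: C_1 → C_0 maps an edge to its endpoints' difference, ∂[p,q] = q − p. For instance
  ∂BF = F − B.
The resulting 6×12 matrix has rank 5, and its Smith normal form has invariant factors (1,1,1,1,1).

Boundary ∂_2: C_2 → C_1 sends each 2-simplex [p,q,r] to [q,r] − [p,r] + [p,q]. For instance
  ∂DFG = FG − DG + DF,
  ∂ABE = BE − AE + AB.
This gives a 12×6 integer matrix of rank 6; reducing to Smith normal form yields diagonal entries (1,1,1,1,1,1).

Now H_k = ker ∂_k / im ∂_{k+1}, so:

  H_0: rank C_0 − rank ∂_1 = 6 − 5 = 1, and the invariant factors of ∂_1 are all 1, so H_0 = Z.
  H_1: rank ker ∂_1 − rank ∂_2 = (12 − 5) − 6 = 1, and the invariant factors of ∂_2 are all 1, so H_1 = Z.
  H_2: rank ker ∂_2 − rank ∂_3 = (6 − 6) − 0 = 0, and there is no ∂_3, so H_2 = 0.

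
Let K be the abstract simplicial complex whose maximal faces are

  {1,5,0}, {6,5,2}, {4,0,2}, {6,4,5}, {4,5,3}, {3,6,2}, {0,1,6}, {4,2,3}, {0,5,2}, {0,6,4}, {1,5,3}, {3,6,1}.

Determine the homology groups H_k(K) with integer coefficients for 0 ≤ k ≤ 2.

H_0 = Z,  H_1 = Z/2Z,  H_2 = 0.

K has 7 vertices, 18 edges, 12 triangles.
rank ∂_0 = 0, rank ∂_1 = 6 ⇒ b_0 = 7 − 0 − 6 = 1; all invariant factors of ∂_1 are 1 so no torsion. So H_0 ≅ Z.
rank ∂_1 = 6, rank ∂_2 = 12 ⇒ b_1 = 18 − 6 − 12 = 0; ∂_2 has invariant factor(s) [2] giving torsion. So H_1 ≅ Z/2Z.
rank ∂_2 = 12, rank ∂_3 = 0 ⇒ b_2 = 12 − 12 − 0 = 0. So H_2 ≅ 0.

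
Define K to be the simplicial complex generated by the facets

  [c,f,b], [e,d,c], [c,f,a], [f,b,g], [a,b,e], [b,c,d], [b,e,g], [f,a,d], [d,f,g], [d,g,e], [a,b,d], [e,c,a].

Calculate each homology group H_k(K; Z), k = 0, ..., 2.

H_0 = Z,  H_1 = Z/2Z,  H_2 = 0.

K has 7 vertices, 18 edges, 12 triangles.
rank ∂_0 = 0, rank ∂_1 = 6 ⇒ b_0 = 7 − 0 − 6 = 1; all invariant factors of ∂_1 are 1 so no torsion. So H_0 ≅ Z.
rank ∂_1 = 6, rank ∂_2 = 12 ⇒ b_1 = 18 − 6 − 12 = 0; ∂_2 has invariant factor(s) [2] giving torsion. So H_1 ≅ Z/2Z.
rank ∂_2 = 12, rank ∂_3 = 0 ⇒ b_2 = 12 − 12 − 0 = 0. So H_2 ≅ 0.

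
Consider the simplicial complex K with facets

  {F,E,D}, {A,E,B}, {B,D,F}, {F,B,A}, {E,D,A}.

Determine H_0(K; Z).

We work with the vertex ordering A < B < D < E < F. The simplices of K, each written with vertices in increasing order, are:

  0-simplices (5): A, B, D, E, F
  1-simplices (10): AB, AD, AE, AF, BD, BE, BF, DE, DF, EF
  2-simplices (5): ABE, ABF, ADE, BDF, DEF

Hence C_0 ≅ Z^5, C_1 ≅ Z^10, C_2 ≅ Z^5.

Boundary ∂_1: C_1 → C_0 maps an edge to its endpoints' difference, ∂[p,q] = q − p. For instance
  ∂AD = D − A.
As a 5×10 matrix over Z this has rank 4, with invariant factors (1,1,1,1).

Boundary ∂_2: C_2 → C_1 maps a triangle to the signed sum of its edges. For instance
  ∂BDF = DF − BF + BD,
  ∂ADE = DE − AE + AD.
The 10×5 boundary matrix has rank 5 and Smith normal form diag(1,1,1,1,1).

Computing H_k = (kernel of ∂_k) / (image of ∂_{k+1}):

  H_0: rank C_0 − rank ∂_1 = 5 − 4 = 1, and the invariant factors of ∂_1 are all 1, so H_0 ≅ Z.

(K is a triangulation of the Möbius band.)

H_0 = Z.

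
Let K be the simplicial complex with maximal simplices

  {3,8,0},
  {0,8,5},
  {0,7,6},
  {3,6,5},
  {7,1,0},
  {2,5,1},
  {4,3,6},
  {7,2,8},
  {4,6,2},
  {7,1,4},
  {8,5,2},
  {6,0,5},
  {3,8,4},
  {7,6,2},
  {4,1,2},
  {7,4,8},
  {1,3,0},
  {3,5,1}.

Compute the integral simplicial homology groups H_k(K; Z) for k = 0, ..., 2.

H_0 = Z,  H_1 = Z ⊕ Z/2,  H_2 = 0.

We work with the vertex ordering 0 < 1 < 2 < 3 < 4 < 5 < 6 < 7 < 8. The simplices of K, each written with vertices in increasing order, are:

  0-simplices (9): [0], [1], [2], [3], [4], [5], [6], [7], [8]
  1-simplices (27): (27 of them)
  2-simplices (18): [0,1,3], [0,1,7], [0,3,8], [0,5,6], [0,5,8], [0,6,7], [1,2,4], [1,2,5], [1,3,5], [1,4,7], [2,4,6], [2,5,8], [2,6,7], [2,7,8], [3,4,6], [3,4,8], [3,5,6], [4,7,8]

Hence C_0 ≅ Z^9, C_1 ≅ Z^27, C_2 ≅ Z^18.

The boundary map ∂_1: C_1 → C_0 maps an edge to its endpoints' difference, ∂[p,q] = q − p.
As a 9×27 matrix over Z this has rank 8, with invariant factors (1,1,1,1,1,1,1,1).

The boundary map ∂_2: C_2 → C_1 maps a triangle to the signed sum of its edges. For instance
  ∂[2,4,6] = [4,6] − [2,6] + [2,4],
  ∂[4,7,8] = [7,8] − [4,8] + [4,7].
As a 27×18 matrix over Z this has rank 18, with invariant factors (1,1,1,1,1,1,1,1,1,1,1,1,1,1,1,1,1,2).

Computing H_k = (kernel of ∂_k) / (image of ∂_{k+1}):

  H_0: rank C_0 − rank ∂_1 = 9 − 8 = 1, and the invariant factors of ∂_1 are all 1, so H_0 = Z.
  H_1: rank ker ∂_1 − rank ∂_2 = (27 − 8) − 18 = 1, and ∂_2 has invariant factor 2 > 1, so H_1 = Z ⊕ Z/2.
  H_2: rank ker ∂_2 − rank ∂_3 = (18 − 18) − 0 = 0, and there is no ∂_3, so H_2 = 0.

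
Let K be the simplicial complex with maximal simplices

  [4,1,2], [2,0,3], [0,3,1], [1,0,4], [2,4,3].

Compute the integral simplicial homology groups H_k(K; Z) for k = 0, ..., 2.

H_0 ≅ Z,  H_1 ≅ Z,  H_2 = 0.

Fix the vertex order 0 < 1 < 2 < 3 < 4 and write every simplex with vertices in increasing order. Then dim K = 2 and the simplices of K are:

  0-simplices (5): [0], [1], [2], [3], [4]
  1-simplices (10): [0,1], [0,2], [0,3], [0,4], [1,2], [1,3], [1,4], [2,3], [2,4], [3,4]
  2-simplices (5): [0,1,3], [0,1,4], [0,2,3], [1,2,4], [2,3,4]

Hence C_0 ≅ Z^5, C_1 ≅ Z^10, C_2 ≅ Z^5.

The boundary map ∂_1: C_1 → C_0 sends each edge [p,q] (with p < q) to q − p. For instance
  ∂[1,3] = [3] − [1].
This gives a 5×10 integer matrix of rank 4; reducing to Smith normal form yields diagonal entries (1,1,1,1).

Boundary ∂_2: C_2 → C_1 maps a triangle to the signed sum of its edges. For instance
  ∂[0,2,3] = [2,3] − [0,3] + [0,2],
  ∂[0,1,3] = [1,3] − [0,3] + [0,1].
This gives a 10×5 integer matrix of rank 5; reducing to Smith normal form yields diagonal entries (1,1,1,1,1).

Computing H_k = (kernel of ∂_k) / (image of ∂_{k+1}):

  H_0: rank C_0 − rank ∂_1 = 5 − 4 = 1, and the invariant factors of ∂_1 are all 1, so H_0 = Z.
  H_1: rank ker ∂_1 − rank ∂_2 = (10 − 4) − 5 = 1, and the invariant factors of ∂_2 are all 1, so H_1 = Z.
  H_2: rank ker ∂_2 − rank ∂_3 = (5 − 5) − 0 = 0, and there is no ∂_3, so H_2 = 0.

As a check, the Euler characteristic is 5 − 10 + 5 = 0, which agrees with 1 − 1 + 0 = 0.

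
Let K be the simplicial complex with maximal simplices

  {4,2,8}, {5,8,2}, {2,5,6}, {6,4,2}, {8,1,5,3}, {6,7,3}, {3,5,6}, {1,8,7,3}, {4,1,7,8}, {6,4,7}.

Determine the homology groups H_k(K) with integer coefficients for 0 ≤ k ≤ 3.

We work with the vertex ordering 1 < 2 < 3 < 4 < 5 < 6 < 7 < 8. The simplices of K, each written with vertices in increasing order, are:

  0-simplices (8): [1], [2], [3], [4], [5], [6], [7], [8]
  1-simplices (20): [1,3], [1,4], [1,5], [1,7], [1,8], [2,4], [2,5], [2,6], [2,8], [3,5], [3,6], [3,7], [3,8], [4,6], [4,7], [4,8], [5,6], [5,8], [6,7], [7,8]
  2-simplices (17): [1,3,5], [1,3,7], [1,3,8], [1,4,7], [1,4,8], [1,5,8], [1,7,8], [2,4,6], [2,4,8], [2,5,6], [2,5,8], [3,5,6], [3,5,8], [3,6,7], [3,7,8], [4,6,7], [4,7,8]
  3-simplices (3): [1,3,5,8], [1,3,7,8], [1,4,7,8]

so the chain groups are C_0 ≅ Z^8, C_1 ≅ Z^20, C_2 ≅ Z^17, C_3 ≅ Z^3.

The boundary map ∂_1: C_1 → C_0 sends each edge [p,q] (with p < q) to q − p. For instance
  ∂[1,7] = [7] − [1].
The resulting 8×20 matrix has rank 7, and its Smith normal form has invariant factors (1,1,1,1,1,1,1).

Boundary ∂_2: C_2 → C_1 sends each 2-simplex [p,q,r] to [q,r] − [p,r] + [p,q]. For instance
  ∂[1,3,8] = [3,8] − [1,8] + [1,3],
  ∂[2,4,8] = [4,8] − [2,8] + [2,4].
As a 20×17 matrix over Z this has rank 13, with invariant factors (1,1,1,1,1,1,1,1,1,1,1,1,1).

The boundary map ∂_3: C_3 → C_2 sends each 3-simplex σ to the alternating sum Σ_i (−1)^i (σ with its i-th vertex removed). For instance
  ∂[1,4,7,8] = [4,7,8] − [1,7,8] + [1,4,8] − [1,4,7],
  ∂[1,3,7,8] = [3,7,8] − [1,7,8] + [1,3,8] − [1,3,7].
The 17×3 boundary matrix has rank 3 and Smith normal form diag(1,1,1).

Computing H_k = (kernel of ∂_k) / (image of ∂_{k+1}):

  H_0: rank C_0 − rank ∂_1 = 8 − 7 = 1, and the invariant factors of ∂_1 are all 1, so H_0 = Z.
  H_1: rank ker ∂_1 − rank ∂_2 = (20 − 7) − 13 = 0, and the invariant factors of ∂_2 are all 1, so H_1 = 0.
  H_2: rank ker ∂_2 − rank ∂_3 = (17 − 13) − 3 = 1, and the invariant factors of ∂_3 are all 1, so H_2 = Z.
  H_3: rank ker ∂_3 − rank ∂_4 = (3 − 3) − 0 = 0, and there is no ∂_4, so H_3 = 0.

As a check, the Euler characteristic is 8 − 20 + 17 − 3 = 2, which agrees with 1 − 0 + 1 − 0 = 2.

H_0 ≅ Z,  H_1 = 0,  H_2 ≅ Z,  H_3 = 0.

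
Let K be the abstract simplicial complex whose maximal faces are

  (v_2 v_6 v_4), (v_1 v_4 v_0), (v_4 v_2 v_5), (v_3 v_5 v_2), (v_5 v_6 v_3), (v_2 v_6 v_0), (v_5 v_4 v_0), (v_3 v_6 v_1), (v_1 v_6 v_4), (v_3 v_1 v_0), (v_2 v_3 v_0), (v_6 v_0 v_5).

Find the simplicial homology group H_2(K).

Fix the vertex order v_0 < v_1 < v_2 < v_3 < v_4 < v_5 < v_6 and write every simplex with vertices in increasing order. Then dim K = 2 and the simplices of K are:

  0-simplices (7): [v_0], [v_1], [v_2], [v_3], [v_4], [v_5], [v_6]
  1-simplices (18): (18 of them)
  2-simplices (12): (12 of them)

giving chain groups C_0 ≅ Z^7, C_1 ≅ Z^18, C_2 ≅ Z^12.

Boundary ∂_1: C_1 → C_0 sends each edge [p,q] (with p < q) to q − p. For instance
  ∂[v_0,v_1] = [v_1] − [v_0].
This gives a 7×18 integer matrix of rank 6; reducing to Smith normal form yields diagonal entries (1,1,1,1,1,1).

The boundary map ∂_2: C_2 → C_1 acts by ∂[p,q,r] = [q,r] − [p,r] + [p,q]. For instance
  ∂[v_0,v_2,v_3] = [v_2,v_3] − [v_0,v_3] + [v_0,v_2],
  ∂[v_0,v_1,v_3] = [v_1,v_3] − [v_0,v_3] + [v_0,v_1].
This gives a 18×12 integer matrix of rank 12; reducing to Smith normal form yields diagonal entries (1,1,1,1,1,1,1,1,1,1,1,2).

Reading off H_k = ker ∂_k / im ∂_{k+1}:

  H_2: rank ker ∂_2 − rank ∂_3 = (12 − 12) − 0 = 0, and there is no ∂_3, so H_2 ≅ 0.

(K is a triangulation of the real projective plane RP^2.)

H_2 = 0.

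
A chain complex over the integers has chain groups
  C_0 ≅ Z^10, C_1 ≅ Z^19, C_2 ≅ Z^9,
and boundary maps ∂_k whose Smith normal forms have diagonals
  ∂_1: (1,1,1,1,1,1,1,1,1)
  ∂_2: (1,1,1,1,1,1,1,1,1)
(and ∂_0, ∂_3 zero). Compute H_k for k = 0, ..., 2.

H_0 = Z,  H_1 = Z,  H_2 = 0.

H_0: b_0 = 10 − 0 − 9 = 1; torsion from ∂_1 factors > 1: none. So H_0 = Z.
H_1: b_1 = 19 − 9 − 9 = 1; torsion from ∂_2 factors > 1: none. So H_1 = Z.
H_2: b_2 = 9 − 9 − 0 = 0; torsion from ∂_3 factors > 1: none. So H_2 = 0.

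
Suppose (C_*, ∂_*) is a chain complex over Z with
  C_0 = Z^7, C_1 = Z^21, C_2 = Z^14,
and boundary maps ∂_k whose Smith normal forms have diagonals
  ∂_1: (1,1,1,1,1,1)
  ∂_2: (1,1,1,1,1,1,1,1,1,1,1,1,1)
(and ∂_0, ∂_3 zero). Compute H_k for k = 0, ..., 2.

H_0: b_0 = 7 − 0 − 6 = 1; torsion from ∂_1 factors > 1: none. So H_0 = Z.
H_1: b_1 = 21 − 6 − 13 = 2; torsion from ∂_2 factors > 1: none. So H_1 = Z^2.
H_2: b_2 = 14 − 13 − 0 = 1; torsion from ∂_3 factors > 1: none. So H_2 = Z.

H_0 = Z,  H_1 = Z^2,  H_2 = Z.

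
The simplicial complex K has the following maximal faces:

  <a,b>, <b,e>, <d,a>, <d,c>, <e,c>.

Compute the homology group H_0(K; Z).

We work with the vertex ordering a < b < c < d < e. The simplices of K, each written with vertices in increasing order, are:

  0-simplices (5): a, b, c, d, e
  1-simplices (5): ab, ad, be, cd, ce

so the chain groups are C_0 ≅ Z^5, C_1 ≅ Z^5.

Boundary ∂_1: C_1 → C_0 maps an edge to its endpoints' difference, ∂[p,q] = q − p. For instance
  ∂be = e − b.
As a 5×5 matrix over Z this has rank 4, with invariant factors (1,1,1,1).

From H_k ≅ ker(∂_k) / im(∂_{k+1}) we obtain:

  H_0: rank C_0 − rank ∂_1 = 5 − 4 = 1, and the invariant factors of ∂_1 are all 1, so H_0 = Z.

H_0 ≅ Z.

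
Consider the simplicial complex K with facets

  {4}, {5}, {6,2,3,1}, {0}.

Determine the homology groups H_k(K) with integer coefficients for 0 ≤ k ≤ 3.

Fix the vertex order 0 < 1 < 2 < 3 < 4 < 5 < 6 and write every simplex with vertices in increasing order. Then dim K = 3 and the simplices of K are:

  0-simplices (7): [0], [1], [2], [3], [4], [5], [6]
  1-simplices (6): [1,2], [1,3], [1,6], [2,3], [2,6], [3,6]
  2-simplices (4): [1,2,3], [1,2,6], [1,3,6], [2,3,6]
  3-simplices (1): [1,2,3,6]

giving chain groups C_0 ≅ Z^7, C_1 ≅ Z^6, C_2 ≅ Z^4, C_3 ≅ Z^1.

The boundary map ∂_1: C_1 → C_0 maps an edge to its endpoints' difference, ∂[p,q] = q − p. For instance
  ∂[1,2] = [2] − [1].
The 7×6 boundary matrix has rank 3 and Smith normal form diag(1,1,1).

Boundary ∂_2: C_2 → C_1 acts by ∂[p,q,r] = [q,r] − [p,r] + [p,q]. For instance
  ∂[1,3,6] = [3,6] − [1,6] + [1,3],
  ∂[1,2,6] = [2,6] − [1,6] + [1,2].
The 6×4 boundary matrix has rank 3 and Smith normal form diag(1,1,1).

The boundary map ∂_3: C_3 → C_2 sends each 3-simplex σ to the alternating sum Σ_i (−1)^i (σ with its i-th vertex removed). For instance
  ∂[1,2,3,6] = [2,3,6] − [1,3,6] + [1,2,6] − [1,2,3].
The 4×1 boundary matrix has rank 1 and Smith normal form diag(1).

Now H_k = ker ∂_k / im ∂_{k+1}, so:

  H_0: rank C_0 − rank ∂_1 = 7 − 3 = 4, and the invariant factors of ∂_1 are all 1, so H_0 = Z^4.
  H_1: rank ker ∂_1 − rank ∂_2 = (6 − 3) − 3 = 0, and the invariant factors of ∂_2 are all 1, so H_1 = 0.
  H_2: rank ker ∂_2 − rank ∂_3 = (4 − 3) − 1 = 0, and the invariant factors of ∂_3 are all 1, so H_2 = 0.
  H_3: rank ker ∂_3 − rank ∂_4 = (1 − 1) − 0 = 0, and there is no ∂_4, so H_3 = 0.

H_0 = Z^4,  H_1 = 0,  H_2 = 0,  H_3 = 0.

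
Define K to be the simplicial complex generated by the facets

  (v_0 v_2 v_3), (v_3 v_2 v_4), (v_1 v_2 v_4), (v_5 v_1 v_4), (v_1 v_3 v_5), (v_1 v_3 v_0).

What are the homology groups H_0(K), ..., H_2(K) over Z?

H_0 = Z,  H_1 = Z,  H_2 = 0.

Fix the vertex order v_0 < v_1 < v_2 < v_3 < v_4 < v_5 and write every simplex with vertices in increasing order. Then dim K = 2 and the simplices of K are:

  0-simplices (6): [v_0], [v_1], [v_2], [v_3], [v_4], [v_5]
  1-simplices (12): [v_0,v_1], [v_0,v_2], [v_0,v_3], [v_1,v_2], [v_1,v_3], [v_1,v_4], [v_1,v_5], [v_2,v_3], [v_2,v_4], [v_3,v_4], [v_3,v_5], [v_4,v_5]
  2-simplices (6): [v_0,v_1,v_3], [v_0,v_2,v_3], [v_1,v_2,v_4], [v_1,v_3,v_5], [v_1,v_4,v_5], [v_2,v_3,v_4]

so the chain groups are C_0 ≅ Z^6, C_1 ≅ Z^12, C_2 ≅ Z^6.

Boundary ∂_1: C_1 → C_0 maps an edge to its endpoints' difference, ∂[p,q] = q − p. For instance
  ∂[v_2,v_4] = [v_4] − [v_2].
The 6×12 boundary matrix has rank 5 and Smith normal form diag(1,1,1,1,1).

The boundary map ∂_2: C_2 → C_1 acts by ∂[p,q,r] = [q,r] − [p,r] + [p,q]. For instance
  ∂[v_0,v_2,v_3] = [v_2,v_3] − [v_0,v_3] + [v_0,v_2],
  ∂[v_0,v_1,v_3] = [v_1,v_3] − [v_0,v_3] + [v_0,v_1].
This gives a 12×6 integer matrix of rank 6; reducing to Smith normal form yields diagonal entries (1,1,1,1,1,1).

Reading off H_k = ker ∂_k / im ∂_{k+1}:

  H_0: rank C_0 − rank ∂_1 = 6 − 5 = 1, and the invariant factors of ∂_1 are all 1, so H_0 ≅ Z.
  H_1: rank ker ∂_1 − rank ∂_2 = (12 − 5) − 6 = 1, and the invariant factors of ∂_2 are all 1, so H_1 ≅ Z.
  H_2: rank ker ∂_2 − rank ∂_3 = (6 − 6) − 0 = 0, and there is no ∂_3, so H_2 ≅ 0.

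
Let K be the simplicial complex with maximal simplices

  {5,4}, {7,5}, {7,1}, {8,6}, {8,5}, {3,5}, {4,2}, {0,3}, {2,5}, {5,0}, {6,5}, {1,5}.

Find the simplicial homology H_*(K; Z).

K has 9 vertices, 12 edges.
rank ∂_0 = 0, rank ∂_1 = 8 ⇒ b_0 = 9 − 0 − 8 = 1; all invariant factors of ∂_1 are 1 so no torsion. So H_0 ≅ Z.
rank ∂_1 = 8, rank ∂_2 = 0 ⇒ b_1 = 12 − 8 − 0 = 4. So H_1 ≅ Z^4.

H_0 ≅ Z,  H_1 ≅ Z^4.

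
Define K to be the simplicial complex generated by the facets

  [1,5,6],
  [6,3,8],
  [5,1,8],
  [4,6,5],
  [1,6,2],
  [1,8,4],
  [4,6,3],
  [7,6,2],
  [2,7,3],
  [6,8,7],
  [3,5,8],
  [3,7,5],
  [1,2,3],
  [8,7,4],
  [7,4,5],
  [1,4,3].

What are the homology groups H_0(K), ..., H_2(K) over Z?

Order the vertices as 1 < 2 < 3 < 4 < 5 < 6 < 7 < 8. Listing each simplex with vertices in this order, K has dimension 2 with simplices:

  0-simplices (8): [1], [2], [3], [4], [5], [6], [7], [8]
  1-simplices (24): (24 of them)
  2-simplices (16): [1,2,3], [1,2,6], [1,3,4], [1,4,8], [1,5,6], [1,5,8], [2,3,7], [2,6,7], [3,4,6], [3,5,7], [3,5,8], [3,6,8], [4,5,6], [4,5,7], [4,7,8], [6,7,8]

giving chain groups C_0 ≅ Z^8, C_1 ≅ Z^24, C_2 ≅ Z^16.

∂_1: C_1 → C_0 is given by ∂[p,q] = [q] − [p].
The 8×24 boundary matrix has rank 7 and Smith normal form diag(1,1,1,1,1,1,1).

Boundary ∂_2: C_2 → C_1 sends each 2-simplex [p,q,r] to [q,r] − [p,r] + [p,q]. For instance
  ∂[3,6,8] = [6,8] − [3,8] + [3,6],
  ∂[4,5,7] = [5,7] − [4,7] + [4,5].
The 24×16 boundary matrix has rank 15 and Smith normal form diag(1,1,1,1,1,1,1,1,1,1,1,1,1,1,1).

Computing H_k = (kernel of ∂_k) / (image of ∂_{k+1}):

  H_0: rank C_0 − rank ∂_1 = 8 − 7 = 1, and the invariant factors of ∂_1 are all 1, so H_0 = Z.
  H_1: rank ker ∂_1 − rank ∂_2 = (24 − 7) − 15 = 2, and the invariant factors of ∂_2 are all 1, so H_1 = Z^2.
  H_2: rank ker ∂_2 − rank ∂_3 = (16 − 15) − 0 = 1, and there is no ∂_3, so H_2 = Z.

H_0 = Z,  H_1 = Z^2,  H_2 = Z.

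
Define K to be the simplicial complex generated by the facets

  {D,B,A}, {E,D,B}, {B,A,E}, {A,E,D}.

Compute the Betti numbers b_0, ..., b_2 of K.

b_0 = 1, b_1 = 0, b_2 = 1.

K has 4 vertices, 6 edges, 4 triangles.
rank ∂_0 = 0, rank ∂_1 = 3 ⇒ b_0 = 4 − 0 − 3 = 1; all invariant factors of ∂_1 are 1 so no torsion. So H_0 ≅ Z.
rank ∂_1 = 3, rank ∂_2 = 3 ⇒ b_1 = 6 − 3 − 3 = 0; all invariant factors of ∂_2 are 1 so no torsion. So H_1 ≅ 0.
rank ∂_2 = 3, rank ∂_3 = 0 ⇒ b_2 = 4 − 3 − 0 = 1. So H_2 ≅ Z.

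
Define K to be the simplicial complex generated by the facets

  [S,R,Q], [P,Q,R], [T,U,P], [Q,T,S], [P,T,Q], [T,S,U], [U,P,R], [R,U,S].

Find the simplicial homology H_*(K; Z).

K has 6 vertices, 12 edges, 8 triangles.
rank ∂_0 = 0, rank ∂_1 = 5 ⇒ b_0 = 6 − 0 − 5 = 1; all invariant factors of ∂_1 are 1 so no torsion. So H_0 ≅ Z.
rank ∂_1 = 5, rank ∂_2 = 7 ⇒ b_1 = 12 − 5 − 7 = 0; all invariant factors of ∂_2 are 1 so no torsion. So H_1 ≅ 0.
rank ∂_2 = 7, rank ∂_3 = 0 ⇒ b_2 = 8 − 7 − 0 = 1. So H_2 ≅ Z.

H_0 = Z,  H_1 = 0,  H_2 = Z.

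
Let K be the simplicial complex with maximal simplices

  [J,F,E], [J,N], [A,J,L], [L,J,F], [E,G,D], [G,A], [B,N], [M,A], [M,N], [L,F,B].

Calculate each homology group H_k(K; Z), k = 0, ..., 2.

H_0 = Z,  H_1 = Z^3,  H_2 = 0.

Take the total order A < B < D < E < F < G < J < L < M < N on the vertex set. Then K (dimension 2) consists of the simplices:

  0-simplices (10): A, B, D, E, F, G, J, L, M, N
  1-simplices (17): AG, AJ, AL, AM, BF, BL, BN, DE, DG, EF, EG, EJ, FJ, FL, JL, JN, MN
  2-simplices (5): AJL, BFL, DEG, EFJ, FJL

Hence C_0 ≅ Z^10, C_1 ≅ Z^17, C_2 ≅ Z^5.

∂_1: C_1 → C_0 sends each edge [p,q] (with p < q) to q − p. For instance
  ∂JN = N − J.
As a 10×17 matrix over Z this has rank 9, with invariant factors (1,1,1,1,1,1,1,1,1).

∂_2: C_2 → C_1 acts by ∂[p,q,r] = [q,r] − [p,r] + [p,q]. For instance
  ∂DEG = EG − DG + DE,
  ∂BFL = FL − BL + BF.
As a 17×5 matrix over Z this has rank 5, with invariant factors (1,1,1,1,1).

Computing H_k = (kernel of ∂_k) / (image of ∂_{k+1}):

  H_0: rank C_0 − rank ∂_1 = 10 − 9 = 1, and the invariant factors of ∂_1 are all 1, so H_0 = Z.
  H_1: rank ker ∂_1 − rank ∂_2 = (17 − 9) − 5 = 3, and the invariant factors of ∂_2 are all 1, so H_1 = Z^3.
  H_2: rank ker ∂_2 − rank ∂_3 = (5 − 5) − 0 = 0, and there is no ∂_3, so H_2 = 0.

As a check, the Euler characteristic is 10 − 17 + 5 = -2, which agrees with 1 − 3 + 0 = -2.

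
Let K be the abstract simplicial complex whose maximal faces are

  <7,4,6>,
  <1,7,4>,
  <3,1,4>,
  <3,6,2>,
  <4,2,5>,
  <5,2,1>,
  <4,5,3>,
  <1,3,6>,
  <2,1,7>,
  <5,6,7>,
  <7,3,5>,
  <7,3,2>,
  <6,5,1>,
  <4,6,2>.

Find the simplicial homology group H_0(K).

Take the total order 1 < 2 < 3 < 4 < 5 < 6 < 7 on the vertex set. Then K (dimension 2) consists of the simplices:

  0-simplices (7): [1], [2], [3], [4], [5], [6], [7]
  1-simplices (21): [1,2], [1,3], [1,4], [1,5], [1,6], [1,7], [2,3], [2,4], [2,5], [2,6], [2,7], [3,4], [3,5], [3,6], [3,7], [4,5], [4,6], [4,7], [5,6], [5,7], [6,7]
  2-simplices (14): [1,2,5], [1,2,7], [1,3,4], [1,3,6], [1,4,7], [1,5,6], [2,3,6], [2,3,7], [2,4,5], [2,4,6], [3,4,5], [3,5,7], [4,6,7], [5,6,7]

Hence C_0 ≅ Z^7, C_1 ≅ Z^21, C_2 ≅ Z^14.

The boundary map ∂_1: C_1 → C_0 is given by ∂[p,q] = [q] − [p].
As a 7×21 matrix over Z this has rank 6, with invariant factors (1,1,1,1,1,1).

The boundary map ∂_2: C_2 → C_1 sends each 2-simplex [p,q,r] to [q,r] − [p,r] + [p,q]. For instance
  ∂[2,3,6] = [3,6] − [2,6] + [2,3],
  ∂[2,4,5] = [4,5] − [2,5] + [2,4].
The 21×14 boundary matrix has rank 13 and Smith normal form diag(1,1,1,1,1,1,1,1,1,1,1,1,1).

Now H_k = ker ∂_k / im ∂_{k+1}, so:

  H_0: rank C_0 − rank ∂_1 = 7 − 6 = 1, and the invariant factors of ∂_1 are all 1, so H_0 ≅ Z.

H_0 = Z.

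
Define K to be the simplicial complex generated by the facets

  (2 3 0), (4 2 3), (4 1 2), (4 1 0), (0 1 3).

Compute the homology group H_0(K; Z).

H_0 ≅ Z.

Fix the vertex order 0 < 1 < 2 < 3 < 4 and write every simplex with vertices in increasing order. Then dim K = 2 and the simplices of K are:

  0-simplices (5): [0], [1], [2], [3], [4]
  1-simplices (10): [0,1], [0,2], [0,3], [0,4], [1,2], [1,3], [1,4], [2,3], [2,4], [3,4]
  2-simplices (5): [0,1,3], [0,1,4], [0,2,3], [1,2,4], [2,3,4]

so the chain groups are C_0 ≅ Z^5, C_1 ≅ Z^10, C_2 ≅ Z^5.

Boundary ∂_1: C_1 → C_0 is given by ∂[p,q] = [q] − [p].
As a 5×10 matrix over Z this has rank 4, with invariant factors (1,1,1,1).

The boundary map ∂_2: C_2 → C_1 acts by ∂[p,q,r] = [q,r] − [p,r] + [p,q]. For instance
  ∂[0,1,4] = [1,4] − [0,4] + [0,1],
  ∂[0,1,3] = [1,3] − [0,3] + [0,1].
This gives a 10×5 integer matrix of rank 5; reducing to Smith normal form yields diagonal entries (1,1,1,1,1).

Reading off H_k = ker ∂_k / im ∂_{k+1}:

  H_0: rank C_0 − rank ∂_1 = 5 − 4 = 1, and the invariant factors of ∂_1 are all 1, so H_0 ≅ Z.

(K is a triangulation of the Möbius band.)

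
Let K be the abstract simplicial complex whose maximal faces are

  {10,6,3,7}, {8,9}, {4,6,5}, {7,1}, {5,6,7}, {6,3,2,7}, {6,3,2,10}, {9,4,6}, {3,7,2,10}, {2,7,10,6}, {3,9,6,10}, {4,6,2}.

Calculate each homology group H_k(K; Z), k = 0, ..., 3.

Order the vertices as 1 < 2 < 3 < 4 < 5 < 6 < 7 < 8 < 9 < 10. Listing each simplex with vertices in this order, K has dimension 3 with simplices:

  0-simplices (10): [1], [2], [3], [4], [5], [6], [7], [8], [9], [10]
  1-simplices (21): [1,7], [2,3], [2,4], [2,6], [2,7], [2,10], [3,6], [3,7], [3,9], [3,10], [4,5], [4,6], [4,9], [5,6], [5,7], [6,7], [6,9], [6,10], [7,10], [8,9], [9,10]
  2-simplices (17): [2,3,6], [2,3,7], [2,3,10], [2,4,6], [2,6,7], [2,6,10], [2,7,10], [3,6,7], [3,6,9], [3,6,10], [3,7,10], [3,9,10], [4,5,6], [4,6,9], [5,6,7], [6,7,10], [6,9,10]
  3-simplices (6): [2,3,6,7], [2,3,6,10], [2,3,7,10], [2,6,7,10], [3,6,7,10], [3,6,9,10]

so the chain groups are C_0 ≅ Z^10, C_1 ≅ Z^21, C_2 ≅ Z^17, C_3 ≅ Z^6.

∂_1: C_1 → C_0 maps an edge to its endpoints' difference, ∂[p,q] = q − p. For instance
  ∂[8,9] = [9] − [8].
This gives a 10×21 integer matrix of rank 9; reducing to Smith normal form yields diagonal entries (1,1,1,1,1,1,1,1,1).

The boundary map ∂_2: C_2 → C_1 sends each 2-simplex [p,q,r] to [q,r] − [p,r] + [p,q]. For instance
  ∂[3,6,10] = [6,10] − [3,10] + [3,6],
  ∂[3,9,10] = [9,10] − [3,10] + [3,9].
This gives a 21×17 integer matrix of rank 12; reducing to Smith normal form yields diagonal entries (1,1,1,1,1,1,1,1,1,1,1,1).

∂_3: C_3 → C_2 sends each 3-simplex σ to the alternating sum Σ_i (−1)^i (σ with its i-th vertex removed). For instance
  ∂[2,6,7,10] = [6,7,10] − [2,7,10] + [2,6,10] − [2,6,7],
  ∂[2,3,6,10] = [3,6,10] − [2,6,10] + [2,3,10] − [2,3,6].
The resulting 17×6 matrix has rank 5, and its Smith normal form has invariant factors (1,1,1,1,1).

From H_k ≅ ker(∂_k) / im(∂_{k+1}) we obtain:

  H_0: rank C_0 − rank ∂_1 = 10 − 9 = 1, and the invariant factors of ∂_1 are all 1, so H_0 = Z.
  H_1: rank ker ∂_1 − rank ∂_2 = (21 − 9) − 12 = 0, and the invariant factors of ∂_2 are all 1, so H_1 = 0.
  H_2: rank ker ∂_2 − rank ∂_3 = (17 − 12) − 5 = 0, and the invariant factors of ∂_3 are all 1, so H_2 = 0.
  H_3: rank ker ∂_3 − rank ∂_4 = (6 − 5) − 0 = 1, and there is no ∂_4, so H_3 = Z.

H_0 ≅ Z,  H_1 = 0,  H_2 = 0,  H_3 ≅ Z.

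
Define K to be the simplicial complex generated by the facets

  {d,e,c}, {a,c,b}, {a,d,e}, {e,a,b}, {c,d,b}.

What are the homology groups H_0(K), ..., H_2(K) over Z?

H_0 = Z,  H_1 = Z,  H_2 = 0.

Take the total order a < b < c < d < e on the vertex set. Then K (dimension 2) consists of the simplices:

  0-simplices (5): a, b, c, d, e
  1-simplices (10): ab, ac, ad, ae, bc, bd, be, cd, ce, de
  2-simplices (5): abc, abe, ade, bcd, cde

giving chain groups C_0 ≅ Z^5, C_1 ≅ Z^10, C_2 ≅ Z^5.

The boundary map ∂_1: C_1 → C_0 maps an edge to its endpoints' difference, ∂[p,q] = q − p.
The 5×10 boundary matrix has rank 4 and Smith normal form diag(1,1,1,1).

∂_2: C_2 → C_1 maps a triangle to the signed sum of its edges. For instance
  ∂abc = bc − ac + ab,
  ∂abe = be − ae + ab.
As a 10×5 matrix over Z this has rank 5, with invariant factors (1,1,1,1,1).

Computing H_k = (kernel of ∂_k) / (image of ∂_{k+1}):

  H_0: rank C_0 − rank ∂_1 = 5 − 4 = 1, and the invariant factors of ∂_1 are all 1, so H_0 ≅ Z.
  H_1: rank ker ∂_1 − rank ∂_2 = (10 − 4) − 5 = 1, and the invariant factors of ∂_2 are all 1, so H_1 ≅ Z.
  H_2: rank ker ∂_2 − rank ∂_3 = (5 − 5) − 0 = 0, and there is no ∂_3, so H_2 ≅ 0.

(K is a triangulation of the Möbius band.)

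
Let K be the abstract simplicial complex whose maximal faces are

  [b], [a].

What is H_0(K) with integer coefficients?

Fix the vertex order a < b and write every simplex with vertices in increasing order. Then dim K = 0 and the simplices of K are:

  0-simplices (2): a, b

giving chain groups C_0 ≅ Z^2.

Now H_k = ker ∂_k / im ∂_{k+1}, so:

  H_0: rank C_0 − rank ∂_1 = 2 − 0 = 2, and there is no ∂_1, so H_0 = Z^2.

(K is a triangulation of a set of 2 points.)

H_0 ≅ Z^2.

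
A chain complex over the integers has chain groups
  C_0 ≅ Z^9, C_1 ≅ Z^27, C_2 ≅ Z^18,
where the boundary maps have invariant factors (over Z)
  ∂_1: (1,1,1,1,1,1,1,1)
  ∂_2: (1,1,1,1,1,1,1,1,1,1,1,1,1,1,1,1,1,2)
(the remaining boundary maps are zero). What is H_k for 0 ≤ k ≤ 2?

H_0 ≅ Z,  H_1 ≅ Z ⊕ Z_2,  H_2 = 0.

H_0: b_0 = 9 − 0 − 8 = 1; torsion from ∂_1 factors > 1: none. So H_0 ≅ Z.
H_1: b_1 = 27 − 8 − 18 = 1; torsion from ∂_2 factors > 1: [2]. So H_1 ≅ Z ⊕ Z_2.
H_2: b_2 = 18 − 18 − 0 = 0; torsion from ∂_3 factors > 1: none. So H_2 ≅ 0.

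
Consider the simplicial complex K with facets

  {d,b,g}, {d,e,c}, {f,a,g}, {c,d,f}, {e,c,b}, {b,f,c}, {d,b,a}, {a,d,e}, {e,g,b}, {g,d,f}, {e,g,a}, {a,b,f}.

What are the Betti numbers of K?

Fix the vertex order a < b < c < d < e < f < g and write every simplex with vertices in increasing order. Then dim K = 2 and the simplices of K are:

  0-simplices (7): a, b, c, d, e, f, g
  1-simplices (18): ab, ad, ae, af, ag, bc, bd, be, bf, bg, cd, ce, cf, de, df, dg, eg, fg
  2-simplices (12): abd, abf, ade, aeg, afg, bce, bcf, bdg, beg, cde, cdf, dfg

so the chain groups are C_0 ≅ Z^7, C_1 ≅ Z^18, C_2 ≅ Z^12.

Boundary ∂_1: C_1 → C_0 is given by ∂[p,q] = [q] − [p].
The resulting 7×18 matrix has rank 6, and its Smith normal form has invariant factors (1,1,1,1,1,1).

Boundary ∂_2: C_2 → C_1 maps a triangle to the signed sum of its edges. For instance
  ∂dfg = fg − dg + df,
  ∂abf = bf − af + ab.
The 18×12 boundary matrix has rank 12 and Smith normal form diag(1,1,1,1,1,1,1,1,1,1,1,2).

From H_k ≅ ker(∂_k) / im(∂_{k+1}) we obtain:

  H_0: rank C_0 − rank ∂_1 = 7 − 6 = 1, and the invariant factors of ∂_1 are all 1, so H_0 = Z.
  H_1: rank ker ∂_1 − rank ∂_2 = (18 − 6) − 12 = 0, and ∂_2 has invariant factor 2 > 1, so H_1 = Z/2.
  H_2: rank ker ∂_2 − rank ∂_3 = (12 − 12) − 0 = 0, and there is no ∂_3, so H_2 = 0.

As a check, the Euler characteristic is 7 − 18 + 12 = 1, which agrees with 1 − 0 + 0 = 1.

Hence the Betti numbers are b_0 = 1, b_1 = 0, b_2 = 0.

b_0 = 1, b_1 = 0, b_2 = 0.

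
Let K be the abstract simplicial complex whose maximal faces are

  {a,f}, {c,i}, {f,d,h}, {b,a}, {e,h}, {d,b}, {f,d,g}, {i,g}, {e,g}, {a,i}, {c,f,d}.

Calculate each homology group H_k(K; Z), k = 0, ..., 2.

H_0 = Z,  H_1 = Z^4,  H_2 = 0.

Take the total order a < b < c < d < e < f < g < h < i on the vertex set. Then K (dimension 2) consists of the simplices:

  0-simplices (9): a, b, c, d, e, f, g, h, i
  1-simplices (15): ab, af, ai, bd, cd, cf, ci, df, dg, dh, eg, eh, fg, fh, gi
  2-simplices (3): cdf, dfg, dfh

so the chain groups are C_0 ≅ Z^9, C_1 ≅ Z^15, C_2 ≅ Z^3.

∂_1: C_1 → C_0 sends each edge [p,q] (with p < q) to q − p.
As a 9×15 matrix over Z this has rank 8, with invariant factors (1,1,1,1,1,1,1,1).

Boundary ∂_2: C_2 → C_1 acts by ∂[p,q,r] = [q,r] − [p,r] + [p,q]. For instance
  ∂dfg = fg − dg + df,
  ∂cdf = df − cf + cd.
This gives a 15×3 integer matrix of rank 3; reducing to Smith normal form yields diagonal entries (1,1,1).

From H_k ≅ ker(∂_k) / im(∂_{k+1}) we obtain:

  H_0: rank C_0 − rank ∂_1 = 9 − 8 = 1, and the invariant factors of ∂_1 are all 1, so H_0 ≅ Z.
  H_1: rank ker ∂_1 − rank ∂_2 = (15 − 8) − 3 = 4, and the invariant factors of ∂_2 are all 1, so H_1 ≅ Z^4.
  H_2: rank ker ∂_2 − rank ∂_3 = (3 − 3) − 0 = 0, and there is no ∂_3, so H_2 ≅ 0.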